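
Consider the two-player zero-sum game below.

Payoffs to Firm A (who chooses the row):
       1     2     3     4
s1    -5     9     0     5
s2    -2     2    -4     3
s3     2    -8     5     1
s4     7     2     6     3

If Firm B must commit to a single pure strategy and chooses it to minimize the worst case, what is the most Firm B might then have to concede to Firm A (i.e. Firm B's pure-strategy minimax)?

5

The worst case (largest entry) in each column is 1: 7, 2: 9, 3: 6, 4: 5.
The best (smallest) of these is 5.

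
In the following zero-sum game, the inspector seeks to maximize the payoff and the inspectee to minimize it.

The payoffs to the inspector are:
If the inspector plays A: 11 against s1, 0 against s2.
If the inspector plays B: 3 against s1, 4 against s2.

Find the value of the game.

11/3

Row minima are 0 and 3, so the inspector's maximin is 3; column maxima are 11 and 4, so the inspectee's minimax is 4. These differ, so the equilibrium is in mixed strategies.
Let the inspector play A with probability p. The inspectee is indifferent when 11p + 3(1−p) = 4(1−p), giving p = 1/12.
Let the inspectee play s1 with probability q. The inspector is indifferent when 11q = 3q + 4(1−q), giving q = 1/3.
The value is 11·(1/3) + (0)·(2/3) = 11/3.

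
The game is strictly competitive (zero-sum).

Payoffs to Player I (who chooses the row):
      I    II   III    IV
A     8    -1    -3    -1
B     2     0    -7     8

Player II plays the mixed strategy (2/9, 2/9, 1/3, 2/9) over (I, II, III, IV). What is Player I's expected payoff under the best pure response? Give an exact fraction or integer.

1/3

A: (8)·(2/9) + (-1)·(2/9) + (-3)·(1/3) + (-1)·(2/9) = 1/3.
B: (2)·(2/9) + (0)·(2/9) + (-7)·(1/3) + (8)·(2/9) = -1/9.
The best pure response is A with expected payoff 1/3.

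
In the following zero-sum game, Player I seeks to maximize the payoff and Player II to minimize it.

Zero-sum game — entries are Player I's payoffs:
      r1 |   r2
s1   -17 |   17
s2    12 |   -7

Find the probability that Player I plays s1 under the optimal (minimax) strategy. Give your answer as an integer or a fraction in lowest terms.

Row minima are -17 and -7, so Player I's maximin is -7; column maxima are 12 and 17, so Player II's minimax is 12. These differ, so the equilibrium is in mixed strategies.
Let Player I play s1 with probability p. Player II is indifferent when −17p + 12(1−p) = 17p − 7(1−p), giving p = 19/53.

19/53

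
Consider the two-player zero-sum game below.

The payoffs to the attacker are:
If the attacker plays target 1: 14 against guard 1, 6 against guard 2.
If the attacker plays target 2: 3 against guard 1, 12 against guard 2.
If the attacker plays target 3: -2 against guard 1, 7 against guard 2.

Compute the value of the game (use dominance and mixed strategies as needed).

Row target 3 is strictly dominated by row target 2, so the attacker never plays it.
The remaining 2×2 game on (target 1, target 2) × (guard 1, guard 2) has no saddle point. Let the attacker play target 1 with probability p; indifference gives 14p + 3(1−p) = 6p + 12(1−p), so p = 9/17.
Similarly the defender's optimal q on guard 1 is 6/17, and the value is 14·(6/17) + (6)·(11/17) = 150/17.

150/17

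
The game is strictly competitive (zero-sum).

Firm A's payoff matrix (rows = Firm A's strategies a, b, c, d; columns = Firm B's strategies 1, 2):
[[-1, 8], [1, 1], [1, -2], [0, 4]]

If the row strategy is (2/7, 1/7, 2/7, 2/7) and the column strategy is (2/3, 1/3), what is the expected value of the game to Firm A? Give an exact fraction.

23/21

Against (2/3, 1/3), each row's expected payoff is a: 2; b: 1; c: 0; d: 4/3.
Taking the (2/7, 1/7, 2/7, 2/7)-weighted average: (2/7)·(2) + (1/7)·(1) + (2/7)·(0) + (2/7)·(4/3) = 23/21.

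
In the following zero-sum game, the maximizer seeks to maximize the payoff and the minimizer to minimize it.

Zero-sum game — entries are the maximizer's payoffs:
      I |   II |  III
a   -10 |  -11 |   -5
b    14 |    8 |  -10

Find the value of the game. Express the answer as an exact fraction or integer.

-25/4

Column I is strictly dominated by II for the minimizer (it gives the maximizer more in every row).
The remaining 2×2 game on (a, b) × (II, III) has no saddle point. Let the maximizer play a with probability p; indifference gives −11p + 8(1−p) = −5p − 10(1−p), so p = 3/4.
Similarly the minimizer's optimal q on II is 5/24, and the value is -11·(5/24) + (-5)·(19/24) = -25/4.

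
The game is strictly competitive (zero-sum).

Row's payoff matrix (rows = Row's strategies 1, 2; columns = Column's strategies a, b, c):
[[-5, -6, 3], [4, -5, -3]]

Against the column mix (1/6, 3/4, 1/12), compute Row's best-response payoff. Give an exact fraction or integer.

1: (-5)·(1/6) + (-6)·(3/4) + (3)·(1/12) = -61/12.
2: (4)·(1/6) + (-5)·(3/4) + (-3)·(1/12) = -10/3.
The best pure response is 2 with expected payoff -10/3.

-10/3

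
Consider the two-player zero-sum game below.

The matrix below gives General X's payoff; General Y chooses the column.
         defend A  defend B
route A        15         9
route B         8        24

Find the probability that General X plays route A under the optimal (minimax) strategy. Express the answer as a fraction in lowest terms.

Row minima are 9 and 8, so General X's maximin is 9; column maxima are 15 and 24, so General Y's minimax is 15. These differ, so the equilibrium is in mixed strategies.
Let General X play route A with probability p. General Y is indifferent when 15p + 8(1−p) = 9p + 24(1−p), giving p = 8/11.

8/11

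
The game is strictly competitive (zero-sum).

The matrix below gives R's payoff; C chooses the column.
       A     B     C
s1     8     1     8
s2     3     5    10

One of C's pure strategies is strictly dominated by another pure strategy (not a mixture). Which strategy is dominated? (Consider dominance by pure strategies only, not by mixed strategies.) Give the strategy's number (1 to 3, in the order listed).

3

C prefers columns that give R less. Compare C with B: 1 < 8, 5 < 10.
So B strictly dominates C for C; C is strictly dominated.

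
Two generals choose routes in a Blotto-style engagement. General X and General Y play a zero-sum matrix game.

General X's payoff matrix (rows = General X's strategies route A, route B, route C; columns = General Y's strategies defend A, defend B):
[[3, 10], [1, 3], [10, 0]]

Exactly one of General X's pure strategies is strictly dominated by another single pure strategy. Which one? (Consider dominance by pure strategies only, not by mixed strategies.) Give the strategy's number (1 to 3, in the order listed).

Compare route B with route A: 3 > 1, 10 > 3.
So route A strictly dominates route B for General X; route B is strictly dominated.

2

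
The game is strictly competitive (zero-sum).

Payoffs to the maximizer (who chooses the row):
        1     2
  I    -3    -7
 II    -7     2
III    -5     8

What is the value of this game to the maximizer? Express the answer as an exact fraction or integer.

-59/17

Row II is strictly dominated by row III, so the maximizer never plays it.
The remaining 2×2 game on (I, III) × (1, 2) has no saddle point. Let the maximizer play I with probability p; indifference gives −3p − 5(1−p) = −7p + 8(1−p), so p = 13/17.
Similarly the minimizer's optimal q on 1 is 15/17, and the value is -3·(15/17) + (-7)·(2/17) = -59/17.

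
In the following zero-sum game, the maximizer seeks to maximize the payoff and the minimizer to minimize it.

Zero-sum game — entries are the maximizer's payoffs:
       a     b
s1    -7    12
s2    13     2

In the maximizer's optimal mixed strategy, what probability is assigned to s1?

Row minima are -7 and 2, so the maximizer's maximin is 2; column maxima are 13 and 12, so the minimizer's minimax is 12. These differ, so the equilibrium is in mixed strategies.
Let the maximizer play s1 with probability p. The minimizer is indifferent when −7p + 13(1−p) = 12p + 2(1−p), giving p = 11/30.

11/30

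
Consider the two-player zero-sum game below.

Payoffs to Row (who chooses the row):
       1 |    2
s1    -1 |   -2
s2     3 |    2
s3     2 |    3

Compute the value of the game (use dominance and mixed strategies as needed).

5/2

Row s1 is strictly dominated by row s2, so Row never plays it.
The remaining 2×2 game on (s2, s3) × (1, 2) has no saddle point. Let Row play s2 with probability p; indifference gives 3p + 2(1−p) = 2p + 3(1−p), so p = 1/2.
Similarly Column's optimal q on 1 is 1/2, and the value is 3·(1/2) + (2)·(1/2) = 5/2.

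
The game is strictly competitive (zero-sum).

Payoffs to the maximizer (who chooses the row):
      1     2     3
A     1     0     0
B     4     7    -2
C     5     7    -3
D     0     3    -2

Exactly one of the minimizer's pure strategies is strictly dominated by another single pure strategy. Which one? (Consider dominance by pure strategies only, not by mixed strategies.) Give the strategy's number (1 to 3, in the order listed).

1

The minimizer prefers columns that give the maximizer less. Compare 1 with 3: 0 < 1, -2 < 4, -3 < 5, -2 < 0.
So 3 strictly dominates 1 for the minimizer; 1 is strictly dominated.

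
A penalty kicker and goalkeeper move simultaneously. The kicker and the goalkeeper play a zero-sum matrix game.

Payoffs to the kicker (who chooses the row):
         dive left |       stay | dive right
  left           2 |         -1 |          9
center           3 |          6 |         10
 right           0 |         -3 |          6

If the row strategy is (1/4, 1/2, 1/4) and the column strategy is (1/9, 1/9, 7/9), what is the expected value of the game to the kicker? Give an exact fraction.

29/4

Against (1/9, 1/9, 7/9), each row's expected payoff is left: 64/9; center: 79/9; right: 13/3.
Taking the (1/4, 1/2, 1/4)-weighted average: (1/4)·(64/9) + (1/2)·(79/9) + (1/4)·(13/3) = 29/4.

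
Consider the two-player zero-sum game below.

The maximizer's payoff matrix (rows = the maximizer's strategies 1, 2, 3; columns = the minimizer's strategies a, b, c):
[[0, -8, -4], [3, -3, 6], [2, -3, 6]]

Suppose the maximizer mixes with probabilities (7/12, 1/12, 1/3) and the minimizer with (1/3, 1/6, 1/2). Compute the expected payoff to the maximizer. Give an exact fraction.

-43/72

Against (1/3, 1/6, 1/2), each row's expected payoff is 1: -10/3; 2: 7/2; 3: 19/6.
Taking the (7/12, 1/12, 1/3)-weighted average: (7/12)·(-10/3) + (1/12)·(7/2) + (1/3)·(19/6) = -43/72.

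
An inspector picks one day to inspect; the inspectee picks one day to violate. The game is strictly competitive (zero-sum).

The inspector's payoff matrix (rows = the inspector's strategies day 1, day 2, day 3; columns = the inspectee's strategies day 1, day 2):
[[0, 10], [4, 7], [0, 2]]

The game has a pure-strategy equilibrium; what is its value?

Row minima: 0, 4, 0 → the inspector's maximin is 4.
Column maxima: 4, 10 → the inspectee's minimax is 4.
They coincide at (day 2, day 1), so the value is 4.

4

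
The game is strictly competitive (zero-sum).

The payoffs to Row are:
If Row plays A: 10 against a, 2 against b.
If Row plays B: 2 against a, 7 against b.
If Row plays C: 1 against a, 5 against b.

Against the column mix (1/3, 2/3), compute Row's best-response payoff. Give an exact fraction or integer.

A: (10)·(1/3) + (2)·(2/3) = 14/3.
B: (2)·(1/3) + (7)·(2/3) = 16/3.
C: (1)·(1/3) + (5)·(2/3) = 11/3.
The best pure response is B with expected payoff 16/3.

16/3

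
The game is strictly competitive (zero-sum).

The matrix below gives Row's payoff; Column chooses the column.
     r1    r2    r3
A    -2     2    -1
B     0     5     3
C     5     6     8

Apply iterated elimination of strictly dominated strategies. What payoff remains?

5

Column r2 is strictly dominated by r1 for Column (-2<2, 0<5, 5<6); eliminate r2.
Row B is strictly dominated by row C (5>0, 8>3); eliminate B.
Row A is strictly dominated by row C (5>-2, 8>-1); eliminate A.
Column r3 is strictly dominated by r1 for Column (5<8); eliminate r3.
Only (C, r1) remains, with payoff 5.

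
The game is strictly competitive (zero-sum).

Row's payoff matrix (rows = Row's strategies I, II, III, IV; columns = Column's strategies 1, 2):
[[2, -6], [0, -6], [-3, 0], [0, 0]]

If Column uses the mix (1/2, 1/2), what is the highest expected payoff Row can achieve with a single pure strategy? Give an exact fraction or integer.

0

I: (2)·(1/2) + (-6)·(1/2) = -2.
II: (0)·(1/2) + (-6)·(1/2) = -3.
III: (-3)·(1/2) + (0)·(1/2) = -3/2.
IV: (0)·(1/2) + (0)·(1/2) = 0.
The best pure response is IV with expected payoff 0.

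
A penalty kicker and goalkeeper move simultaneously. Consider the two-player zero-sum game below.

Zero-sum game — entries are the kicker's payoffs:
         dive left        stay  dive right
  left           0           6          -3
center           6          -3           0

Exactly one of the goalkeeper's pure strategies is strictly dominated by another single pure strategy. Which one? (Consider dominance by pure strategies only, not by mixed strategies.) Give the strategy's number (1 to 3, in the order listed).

The goalkeeper prefers columns that give the kicker less. Compare dive left with dive right: -3 < 0, 0 < 6.
So dive right strictly dominates dive left for the goalkeeper; dive left is strictly dominated.

1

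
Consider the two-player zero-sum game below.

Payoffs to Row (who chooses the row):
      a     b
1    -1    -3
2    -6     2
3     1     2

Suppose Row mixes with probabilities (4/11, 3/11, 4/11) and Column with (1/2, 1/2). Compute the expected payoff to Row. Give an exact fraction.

Against (1/2, 1/2), each row's expected payoff is 1: -2; 2: -2; 3: 3/2.
Taking the (4/11, 3/11, 4/11)-weighted average: (4/11)·(-2) + (3/11)·(-2) + (4/11)·(3/2) = -8/11.

-8/11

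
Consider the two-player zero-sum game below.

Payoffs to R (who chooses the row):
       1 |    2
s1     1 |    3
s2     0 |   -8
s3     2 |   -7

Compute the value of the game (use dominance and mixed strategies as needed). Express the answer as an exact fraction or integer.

13/11

Row s2 is strictly dominated by row s3, so R never plays it.
The remaining 2×2 game on (s1, s3) × (1, 2) has no saddle point. Let R play s1 with probability p; indifference gives p + 2(1−p) = 3p − 7(1−p), so p = 9/11.
Similarly C's optimal q on 1 is 10/11, and the value is 1·(10/11) + (3)·(1/11) = 13/11.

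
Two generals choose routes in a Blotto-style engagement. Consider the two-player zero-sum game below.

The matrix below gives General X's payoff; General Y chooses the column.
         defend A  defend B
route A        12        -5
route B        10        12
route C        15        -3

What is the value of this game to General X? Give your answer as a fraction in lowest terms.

21/2

Row route A is strictly dominated by row route C, so General X never plays it.
The remaining 2×2 game on (route B, route C) × (defend A, defend B) has no saddle point. Let General X play route B with probability p; indifference gives 10p + 15(1−p) = 12p − 3(1−p), so p = 9/10.
Similarly General Y's optimal q on defend A is 3/4, and the value is 10·(3/4) + (12)·(1/4) = 21/2.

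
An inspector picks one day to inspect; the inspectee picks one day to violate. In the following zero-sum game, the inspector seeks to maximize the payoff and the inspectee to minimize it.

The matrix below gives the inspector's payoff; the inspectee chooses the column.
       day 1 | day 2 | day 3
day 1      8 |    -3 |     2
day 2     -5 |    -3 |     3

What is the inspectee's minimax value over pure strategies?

The worst case (largest entry) in each column is day 1: 8, day 2: -3, day 3: 3.
The best (smallest) of these is -3.

-3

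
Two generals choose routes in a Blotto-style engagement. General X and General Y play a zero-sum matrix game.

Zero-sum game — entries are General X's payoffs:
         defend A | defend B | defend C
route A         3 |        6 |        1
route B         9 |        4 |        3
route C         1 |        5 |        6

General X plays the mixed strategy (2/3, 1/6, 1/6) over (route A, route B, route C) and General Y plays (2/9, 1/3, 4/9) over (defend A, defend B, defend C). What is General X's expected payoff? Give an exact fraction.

Against (2/9, 1/3, 4/9), each row's expected payoff is route A: 28/9; route B: 14/3; route C: 41/9.
Taking the (2/3, 1/6, 1/6)-weighted average: (2/3)·(28/9) + (1/6)·(14/3) + (1/6)·(41/9) = 65/18.

65/18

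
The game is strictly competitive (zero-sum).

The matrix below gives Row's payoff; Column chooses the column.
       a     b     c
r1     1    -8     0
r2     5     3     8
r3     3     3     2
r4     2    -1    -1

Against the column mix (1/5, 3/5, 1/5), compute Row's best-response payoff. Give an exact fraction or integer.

r1: (1)·(1/5) + (-8)·(3/5) + (0)·(1/5) = -23/5.
r2: (5)·(1/5) + (3)·(3/5) + (8)·(1/5) = 22/5.
r3: (3)·(1/5) + (3)·(3/5) + (2)·(1/5) = 14/5.
r4: (2)·(1/5) + (-1)·(3/5) + (-1)·(1/5) = -2/5.
The best pure response is r2 with expected payoff 22/5.

22/5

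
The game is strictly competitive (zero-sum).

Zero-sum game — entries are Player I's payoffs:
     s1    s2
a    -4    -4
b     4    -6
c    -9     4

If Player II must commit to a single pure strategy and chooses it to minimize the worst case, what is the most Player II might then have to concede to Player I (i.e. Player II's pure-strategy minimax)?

The worst case (largest entry) in each column is s1: 4, s2: 4.
The best (smallest) of these is 4.

4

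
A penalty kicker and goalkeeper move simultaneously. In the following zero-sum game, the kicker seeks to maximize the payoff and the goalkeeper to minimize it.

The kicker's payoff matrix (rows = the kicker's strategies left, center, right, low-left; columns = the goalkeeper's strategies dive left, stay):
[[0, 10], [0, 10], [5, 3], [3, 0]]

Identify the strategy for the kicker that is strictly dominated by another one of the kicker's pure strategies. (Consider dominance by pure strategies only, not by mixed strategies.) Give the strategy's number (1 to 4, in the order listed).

Compare low-left with right: 5 > 3, 3 > 0.
So right strictly dominates low-left for the kicker; low-left is strictly dominated.

4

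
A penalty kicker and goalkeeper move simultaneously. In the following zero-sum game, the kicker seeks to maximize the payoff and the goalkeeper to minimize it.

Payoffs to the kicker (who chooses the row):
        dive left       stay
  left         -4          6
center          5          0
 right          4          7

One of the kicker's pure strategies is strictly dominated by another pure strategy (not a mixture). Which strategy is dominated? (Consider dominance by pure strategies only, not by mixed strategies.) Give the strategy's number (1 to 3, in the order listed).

Compare left with right: 4 > -4, 7 > 6.
So right strictly dominates left for the kicker; left is strictly dominated.

1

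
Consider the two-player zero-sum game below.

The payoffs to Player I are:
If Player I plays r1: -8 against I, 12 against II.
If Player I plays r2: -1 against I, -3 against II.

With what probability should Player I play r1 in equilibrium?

1/11

Row minima are -8 and -3, so Player I's maximin is -3; column maxima are -1 and 12, so Player II's minimax is -1. These differ, so the equilibrium is in mixed strategies.
Let Player I play r1 with probability p. Player II is indifferent when −8p − (1−p) = 12p − 3(1−p), giving p = 1/11.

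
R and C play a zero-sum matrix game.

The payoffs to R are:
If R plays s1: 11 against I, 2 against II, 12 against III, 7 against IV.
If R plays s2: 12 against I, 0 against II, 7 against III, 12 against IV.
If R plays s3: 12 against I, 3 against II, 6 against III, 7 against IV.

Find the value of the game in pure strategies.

Row minima: 2, 0, 3 → R's maximin is 3.
Column maxima: 12, 3, 12, 12 → C's minimax is 3.
They coincide at (s3, II), so the value is 3.

3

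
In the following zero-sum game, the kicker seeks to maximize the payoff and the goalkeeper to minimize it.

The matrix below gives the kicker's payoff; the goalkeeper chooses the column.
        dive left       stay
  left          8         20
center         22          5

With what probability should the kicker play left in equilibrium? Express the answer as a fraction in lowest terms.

17/29

Row minima are 8 and 5, so the kicker's maximin is 8; column maxima are 22 and 20, so the goalkeeper's minimax is 20. These differ, so the equilibrium is in mixed strategies.
Let the kicker play left with probability p. The goalkeeper is indifferent when 8p + 22(1−p) = 20p + 5(1−p), giving p = 17/29.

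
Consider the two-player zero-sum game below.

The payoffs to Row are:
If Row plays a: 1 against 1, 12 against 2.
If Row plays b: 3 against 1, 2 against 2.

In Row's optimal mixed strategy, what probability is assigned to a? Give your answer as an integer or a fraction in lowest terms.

Row minima are 1 and 2, so Row's maximin is 2; column maxima are 3 and 12, so Column's minimax is 3. These differ, so the equilibrium is in mixed strategies.
Let Row play a with probability p. Column is indifferent when p + 3(1−p) = 12p + 2(1−p), giving p = 1/12.

1/12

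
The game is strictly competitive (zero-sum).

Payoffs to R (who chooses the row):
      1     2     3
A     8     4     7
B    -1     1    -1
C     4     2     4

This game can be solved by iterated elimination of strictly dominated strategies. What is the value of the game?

4

Row C is strictly dominated by row A (8>4, 4>2, 7>4); eliminate C.
Row B is strictly dominated by row A (8>-1, 4>1, 7>-1); eliminate B.
Column 1 is strictly dominated by 2 for C (4<8); eliminate 1.
Column 3 is strictly dominated by 2 for C (4<7); eliminate 3.
Only (A, 2) remains, with payoff 4.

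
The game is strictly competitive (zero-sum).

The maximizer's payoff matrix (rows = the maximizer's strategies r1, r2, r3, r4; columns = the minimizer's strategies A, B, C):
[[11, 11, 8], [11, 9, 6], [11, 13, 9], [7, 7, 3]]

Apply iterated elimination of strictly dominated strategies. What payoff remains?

9

Column B is strictly dominated by C for the minimizer (8<11, 6<9, 9<13, 3<7); eliminate B.
Row r4 is strictly dominated by row r1 (11>7, 8>3); eliminate r4.
Column A is strictly dominated by C for the minimizer (8<11, 6<11, 9<11); eliminate A.
Row r1 is strictly dominated by row r3 (9>8); eliminate r1.
Row r2 is strictly dominated by row r3 (9>6); eliminate r2.
Only (r3, C) remains, with payoff 9.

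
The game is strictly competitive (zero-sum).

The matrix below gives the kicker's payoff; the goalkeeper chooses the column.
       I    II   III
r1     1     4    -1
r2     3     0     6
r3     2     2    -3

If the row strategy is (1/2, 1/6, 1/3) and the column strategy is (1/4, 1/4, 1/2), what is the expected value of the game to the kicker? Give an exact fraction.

Against (1/4, 1/4, 1/2), each row's expected payoff is r1: 3/4; r2: 15/4; r3: -1/2.
Taking the (1/2, 1/6, 1/3)-weighted average: (1/2)·(3/4) + (1/6)·(15/4) + (1/3)·(-1/2) = 5/6.

5/6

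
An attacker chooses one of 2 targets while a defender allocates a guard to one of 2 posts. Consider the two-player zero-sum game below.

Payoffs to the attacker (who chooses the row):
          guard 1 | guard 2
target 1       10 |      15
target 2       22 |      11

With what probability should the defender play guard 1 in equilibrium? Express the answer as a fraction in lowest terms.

Row minima are 10 and 11, so the attacker's maximin is 11; column maxima are 22 and 15, so the defender's minimax is 15. These differ, so the equilibrium is in mixed strategies.
Let the defender play guard 1 with probability q. The attacker is indifferent when 10q + 15(1−q) = 22q + 11(1−q), giving q = 1/4.

1/4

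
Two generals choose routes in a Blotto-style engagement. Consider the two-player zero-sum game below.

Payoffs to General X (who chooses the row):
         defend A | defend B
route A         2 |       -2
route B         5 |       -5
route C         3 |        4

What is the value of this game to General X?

35/11

Row route A is strictly dominated by row route C, so General X never plays it.
The remaining 2×2 game on (route B, route C) × (defend A, defend B) has no saddle point. Let General X play route B with probability p; indifference gives 5p + 3(1−p) = −5p + 4(1−p), so p = 1/11.
Similarly General Y's optimal q on defend A is 9/11, and the value is 5·(9/11) + (-5)·(2/11) = 35/11.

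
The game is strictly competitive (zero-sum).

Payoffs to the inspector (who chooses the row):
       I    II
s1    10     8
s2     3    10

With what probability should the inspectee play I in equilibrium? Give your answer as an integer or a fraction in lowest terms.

Row minima are 8 and 3, so the inspector's maximin is 8; column maxima are 10 and 10, so the inspectee's minimax is 10. These differ, so the equilibrium is in mixed strategies.
Let the inspectee play I with probability q. The inspector is indifferent when 10q + 8(1−q) = 3q + 10(1−q), giving q = 2/9.

2/9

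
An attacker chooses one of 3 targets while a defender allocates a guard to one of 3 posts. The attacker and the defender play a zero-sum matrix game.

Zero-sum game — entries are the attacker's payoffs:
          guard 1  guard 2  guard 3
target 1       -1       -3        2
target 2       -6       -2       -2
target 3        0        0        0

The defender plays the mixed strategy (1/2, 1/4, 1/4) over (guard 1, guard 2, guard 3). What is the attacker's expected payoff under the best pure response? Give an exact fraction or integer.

0

target 1: (-1)·(1/2) + (-3)·(1/4) + (2)·(1/4) = -3/4.
target 2: (-6)·(1/2) + (-2)·(1/4) + (-2)·(1/4) = -4.
target 3: (0)·(1/2) + (0)·(1/4) + (0)·(1/4) = 0.
The best pure response is target 3 with expected payoff 0.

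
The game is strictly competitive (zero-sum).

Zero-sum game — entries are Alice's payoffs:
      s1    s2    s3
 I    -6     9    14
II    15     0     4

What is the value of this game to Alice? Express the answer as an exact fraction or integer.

Column s3 is strictly dominated by s2 for Bob (it gives Alice more in every row).
The remaining 2×2 game on (I, II) × (s1, s2) has no saddle point. Let Alice play I with probability p; indifference gives −6p + 15(1−p) = 9p, so p = 1/2.
Similarly Bob's optimal q on s1 is 3/10, and the value is -6·(3/10) + (9)·(7/10) = 9/2.

9/2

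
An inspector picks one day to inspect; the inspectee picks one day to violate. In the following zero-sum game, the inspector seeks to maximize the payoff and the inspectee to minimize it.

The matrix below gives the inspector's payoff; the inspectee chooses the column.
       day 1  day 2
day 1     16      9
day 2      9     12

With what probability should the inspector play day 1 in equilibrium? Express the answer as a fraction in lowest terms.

3/10

Row minima are 9 and 9, so the inspector's maximin is 9; column maxima are 16 and 12, so the inspectee's minimax is 12. These differ, so the equilibrium is in mixed strategies.
Let the inspector play day 1 with probability p. The inspectee is indifferent when 16p + 9(1−p) = 9p + 12(1−p), giving p = 3/10.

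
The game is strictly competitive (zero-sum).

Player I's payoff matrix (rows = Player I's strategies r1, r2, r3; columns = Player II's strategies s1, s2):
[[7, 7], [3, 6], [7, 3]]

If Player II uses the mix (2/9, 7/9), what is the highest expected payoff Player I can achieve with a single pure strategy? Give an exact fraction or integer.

r1: (7)·(2/9) + (7)·(7/9) = 7.
r2: (3)·(2/9) + (6)·(7/9) = 16/3.
r3: (7)·(2/9) + (3)·(7/9) = 35/9.
The best pure response is r1 with expected payoff 7.

7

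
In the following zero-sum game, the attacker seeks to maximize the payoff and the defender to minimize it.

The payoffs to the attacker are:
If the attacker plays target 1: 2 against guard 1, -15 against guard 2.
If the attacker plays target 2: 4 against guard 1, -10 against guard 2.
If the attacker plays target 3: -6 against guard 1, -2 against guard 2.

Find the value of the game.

Row target 1 is strictly dominated by row target 2, so the attacker never plays it.
The remaining 2×2 game on (target 2, target 3) × (guard 1, guard 2) has no saddle point. Let the attacker play target 2 with probability p; indifference gives 4p − 6(1−p) = −10p − 2(1−p), so p = 2/9.
Similarly the defender's optimal q on guard 1 is 4/9, and the value is 4·(4/9) + (-10)·(5/9) = -34/9.

-34/9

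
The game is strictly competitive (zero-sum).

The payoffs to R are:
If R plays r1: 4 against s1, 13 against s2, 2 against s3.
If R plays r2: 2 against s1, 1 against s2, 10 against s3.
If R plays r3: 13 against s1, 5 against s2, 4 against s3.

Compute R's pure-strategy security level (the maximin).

The worst-case payoff for each row is r1: 2, r2: 1, r3: 4.
The best of these is 4.

4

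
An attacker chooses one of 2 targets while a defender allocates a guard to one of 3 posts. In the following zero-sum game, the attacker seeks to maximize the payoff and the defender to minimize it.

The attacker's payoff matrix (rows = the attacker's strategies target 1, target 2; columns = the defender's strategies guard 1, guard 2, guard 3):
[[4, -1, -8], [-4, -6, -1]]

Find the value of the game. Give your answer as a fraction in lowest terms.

-47/12

Column guard 1 is strictly dominated by guard 2 for the defender (it gives the attacker more in every row).
The remaining 2×2 game on (target 1, target 2) × (guard 2, guard 3) has no saddle point. Let the attacker play target 1 with probability p; indifference gives −p − 6(1−p) = −8p − (1−p), so p = 5/12.
Similarly the defender's optimal q on guard 2 is 7/12, and the value is -1·(7/12) + (-8)·(5/12) = -47/12.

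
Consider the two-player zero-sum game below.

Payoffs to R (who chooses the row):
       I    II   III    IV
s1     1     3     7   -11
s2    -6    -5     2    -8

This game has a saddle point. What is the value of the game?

Row minima: -11, -8 → R's maximin is -8.
Column maxima: 1, 3, 7, -8 → C's minimax is -8.
They coincide at (s2, IV), so the value is -8.

-8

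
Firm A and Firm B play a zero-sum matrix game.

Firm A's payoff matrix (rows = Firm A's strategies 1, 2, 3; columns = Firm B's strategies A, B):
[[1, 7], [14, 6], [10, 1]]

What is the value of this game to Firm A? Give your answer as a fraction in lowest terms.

Row 3 is strictly dominated by row 2, so Firm A never plays it.
The remaining 2×2 game on (1, 2) × (A, B) has no saddle point. Let Firm A play 1 with probability p; indifference gives p + 14(1−p) = 7p + 6(1−p), so p = 4/7.
Similarly Firm B's optimal q on A is 1/14, and the value is 1·(1/14) + (7)·(13/14) = 46/7.

46/7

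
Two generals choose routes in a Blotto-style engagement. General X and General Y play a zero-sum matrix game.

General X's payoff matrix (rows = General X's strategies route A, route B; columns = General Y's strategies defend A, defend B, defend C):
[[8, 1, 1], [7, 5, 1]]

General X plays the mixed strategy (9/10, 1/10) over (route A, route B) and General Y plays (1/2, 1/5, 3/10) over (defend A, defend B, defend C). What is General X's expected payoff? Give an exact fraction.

453/100

Against (1/2, 1/5, 3/10), each row's expected payoff is route A: 9/2; route B: 24/5.
Taking the (9/10, 1/10)-weighted average: (9/10)·(9/2) + (1/10)·(24/5) = 453/100.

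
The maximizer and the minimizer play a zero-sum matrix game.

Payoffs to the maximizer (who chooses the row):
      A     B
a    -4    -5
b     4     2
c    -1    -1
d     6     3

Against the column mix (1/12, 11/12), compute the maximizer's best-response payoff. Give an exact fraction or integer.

a: (-4)·(1/12) + (-5)·(11/12) = -59/12.
b: (4)·(1/12) + (2)·(11/12) = 13/6.
c: (-1)·(1/12) + (-1)·(11/12) = -1.
d: (6)·(1/12) + (3)·(11/12) = 13/4.
The best pure response is d with expected payoff 13/4.

13/4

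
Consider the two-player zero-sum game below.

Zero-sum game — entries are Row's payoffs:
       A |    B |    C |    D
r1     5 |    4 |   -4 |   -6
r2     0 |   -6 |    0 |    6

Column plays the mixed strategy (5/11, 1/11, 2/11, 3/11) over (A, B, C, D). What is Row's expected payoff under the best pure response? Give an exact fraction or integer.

r1: (5)·(5/11) + (4)·(1/11) + (-4)·(2/11) + (-6)·(3/11) = 3/11.
r2: (0)·(5/11) + (-6)·(1/11) + (0)·(2/11) + (6)·(3/11) = 12/11.
The best pure response is r2 with expected payoff 12/11.

12/11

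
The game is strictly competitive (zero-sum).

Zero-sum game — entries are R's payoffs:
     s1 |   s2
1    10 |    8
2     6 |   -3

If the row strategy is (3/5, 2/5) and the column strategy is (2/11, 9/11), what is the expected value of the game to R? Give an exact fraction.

Against (2/11, 9/11), each row's expected payoff is 1: 92/11; 2: -15/11.
Taking the (3/5, 2/5)-weighted average: (3/5)·(92/11) + (2/5)·(-15/11) = 246/55.

246/55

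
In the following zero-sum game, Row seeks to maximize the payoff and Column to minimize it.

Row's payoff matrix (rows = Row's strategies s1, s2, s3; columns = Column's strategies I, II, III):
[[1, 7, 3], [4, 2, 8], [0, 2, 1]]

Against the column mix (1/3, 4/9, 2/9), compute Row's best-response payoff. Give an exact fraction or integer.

s1: (1)·(1/3) + (7)·(4/9) + (3)·(2/9) = 37/9.
s2: (4)·(1/3) + (2)·(4/9) + (8)·(2/9) = 4.
s3: (0)·(1/3) + (2)·(4/9) + (1)·(2/9) = 10/9.
The best pure response is s1 with expected payoff 37/9.

37/9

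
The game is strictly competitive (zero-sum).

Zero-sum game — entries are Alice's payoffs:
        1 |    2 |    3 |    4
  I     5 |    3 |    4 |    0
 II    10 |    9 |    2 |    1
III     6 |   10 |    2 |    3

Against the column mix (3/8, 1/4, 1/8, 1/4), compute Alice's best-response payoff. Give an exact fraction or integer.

13/2

I: (5)·(3/8) + (3)·(1/4) + (4)·(1/8) + (0)·(1/4) = 25/8.
II: (10)·(3/8) + (9)·(1/4) + (2)·(1/8) + (1)·(1/4) = 13/2.
III: (6)·(3/8) + (10)·(1/4) + (2)·(1/8) + (3)·(1/4) = 23/4.
The best pure response is II with expected payoff 13/2.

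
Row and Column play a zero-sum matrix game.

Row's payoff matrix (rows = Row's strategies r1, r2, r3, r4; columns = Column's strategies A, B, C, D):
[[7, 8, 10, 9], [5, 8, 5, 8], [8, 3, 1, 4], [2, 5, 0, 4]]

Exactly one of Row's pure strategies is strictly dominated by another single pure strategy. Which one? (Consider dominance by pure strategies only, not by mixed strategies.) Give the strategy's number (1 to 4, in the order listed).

4

Compare r4 with r1: 7 > 2, 8 > 5, 10 > 0, 9 > 4.
So r1 strictly dominates r4 for Row; r4 is strictly dominated.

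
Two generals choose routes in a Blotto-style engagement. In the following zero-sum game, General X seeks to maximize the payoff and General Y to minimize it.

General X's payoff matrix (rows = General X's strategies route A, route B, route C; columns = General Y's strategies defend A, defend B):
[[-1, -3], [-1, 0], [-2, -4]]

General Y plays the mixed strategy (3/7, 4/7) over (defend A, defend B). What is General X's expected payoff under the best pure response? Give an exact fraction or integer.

route A: (-1)·(3/7) + (-3)·(4/7) = -15/7.
route B: (-1)·(3/7) + (0)·(4/7) = -3/7.
route C: (-2)·(3/7) + (-4)·(4/7) = -22/7.
The best pure response is route B with expected payoff -3/7.

-3/7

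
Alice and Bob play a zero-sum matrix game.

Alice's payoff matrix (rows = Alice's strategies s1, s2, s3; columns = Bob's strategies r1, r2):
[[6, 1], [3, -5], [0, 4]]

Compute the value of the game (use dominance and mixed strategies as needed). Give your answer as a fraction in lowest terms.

8/3

Row s2 is strictly dominated by row s1, so Alice never plays it.
The remaining 2×2 game on (s1, s3) × (r1, r2) has no saddle point. Let Alice play s1 with probability p; indifference gives 6p = p + 4(1−p), so p = 4/9.
Similarly Bob's optimal q on r1 is 1/3, and the value is 6·(1/3) + (1)·(2/3) = 8/3.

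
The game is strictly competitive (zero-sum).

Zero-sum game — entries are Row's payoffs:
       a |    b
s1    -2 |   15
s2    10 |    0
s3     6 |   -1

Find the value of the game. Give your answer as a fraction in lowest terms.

Row s3 is strictly dominated by row s2, so Row never plays it.
The remaining 2×2 game on (s1, s2) × (a, b) has no saddle point. Let Row play s1 with probability p; indifference gives −2p + 10(1−p) = 15p, so p = 10/27.
Similarly Column's optimal q on a is 5/9, and the value is -2·(5/9) + (15)·(4/9) = 50/9.

50/9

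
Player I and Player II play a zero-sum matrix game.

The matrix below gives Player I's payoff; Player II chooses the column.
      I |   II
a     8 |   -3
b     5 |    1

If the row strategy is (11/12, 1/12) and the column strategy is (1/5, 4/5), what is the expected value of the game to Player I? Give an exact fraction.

-7/12

Against (1/5, 4/5), each row's expected payoff is a: -4/5; b: 9/5.
Taking the (11/12, 1/12)-weighted average: (11/12)·(-4/5) + (1/12)·(9/5) = -7/12.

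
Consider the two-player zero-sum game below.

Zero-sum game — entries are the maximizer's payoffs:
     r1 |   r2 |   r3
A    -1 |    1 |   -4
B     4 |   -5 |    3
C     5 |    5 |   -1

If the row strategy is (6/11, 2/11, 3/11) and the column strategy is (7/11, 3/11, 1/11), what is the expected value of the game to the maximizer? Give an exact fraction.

Against (7/11, 3/11, 1/11), each row's expected payoff is A: -8/11; B: 16/11; C: 49/11.
Taking the (6/11, 2/11, 3/11)-weighted average: (6/11)·(-8/11) + (2/11)·(16/11) + (3/11)·(49/11) = 131/121.

131/121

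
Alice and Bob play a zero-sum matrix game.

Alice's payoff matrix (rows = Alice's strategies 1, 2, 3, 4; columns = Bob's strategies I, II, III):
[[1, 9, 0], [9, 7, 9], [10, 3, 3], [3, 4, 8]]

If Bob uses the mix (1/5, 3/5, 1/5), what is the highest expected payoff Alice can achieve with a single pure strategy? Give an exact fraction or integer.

1: (1)·(1/5) + (9)·(3/5) + (0)·(1/5) = 28/5.
2: (9)·(1/5) + (7)·(3/5) + (9)·(1/5) = 39/5.
3: (10)·(1/5) + (3)·(3/5) + (3)·(1/5) = 22/5.
4: (3)·(1/5) + (4)·(3/5) + (8)·(1/5) = 23/5.
The best pure response is 2 with expected payoff 39/5.

39/5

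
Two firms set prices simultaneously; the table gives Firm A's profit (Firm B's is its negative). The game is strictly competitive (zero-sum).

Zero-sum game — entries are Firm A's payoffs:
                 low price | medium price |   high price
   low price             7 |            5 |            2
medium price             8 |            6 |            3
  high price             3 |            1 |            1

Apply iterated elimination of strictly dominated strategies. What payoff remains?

3

Row high price is strictly dominated by row low price (7>3, 5>1, 2>1); eliminate high price.
Row low price is strictly dominated by row medium price (8>7, 6>5, 3>2); eliminate low price.
Column medium price is strictly dominated by high price for Firm B (3<6); eliminate medium price.
Column low price is strictly dominated by high price for Firm B (3<8); eliminate low price.
Only (medium price, high price) remains, with payoff 3.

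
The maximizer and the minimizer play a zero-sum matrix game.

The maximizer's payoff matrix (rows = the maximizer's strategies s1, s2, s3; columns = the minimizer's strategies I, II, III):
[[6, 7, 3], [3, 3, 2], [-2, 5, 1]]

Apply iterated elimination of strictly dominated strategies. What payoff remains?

3

Column II is strictly dominated by III for the minimizer (3<7, 2<3, 1<5); eliminate II.
Row s2 is strictly dominated by row s1 (6>3, 3>2); eliminate s2.
Row s3 is strictly dominated by row s1 (6>-2, 3>1); eliminate s3.
Column I is strictly dominated by III for the minimizer (3<6); eliminate I.
Only (s1, III) remains, with payoff 3.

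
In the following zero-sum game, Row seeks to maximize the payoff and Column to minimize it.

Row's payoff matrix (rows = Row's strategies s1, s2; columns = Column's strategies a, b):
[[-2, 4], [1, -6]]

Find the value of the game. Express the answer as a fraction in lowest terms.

-8/13

Row minima are -2 and -6, so Row's maximin is -2; column maxima are 1 and 4, so Column's minimax is 1. These differ, so the equilibrium is in mixed strategies.
Let Row play s1 with probability p. Column is indifferent when −2p + (1−p) = 4p − 6(1−p), giving p = 7/13.
Let Column play a with probability q. Row is indifferent when −2q + 4(1−q) = q − 6(1−q), giving q = 10/13.
The value is -2·(10/13) + (4)·(3/13) = -8/13.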